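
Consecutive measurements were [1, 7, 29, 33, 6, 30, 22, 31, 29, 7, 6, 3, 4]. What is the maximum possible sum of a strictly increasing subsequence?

98

Let S[i] be the best sum of a strictly increasing subsequence ending at i:
i:      1  2  3  4  5  6  7  8  9 10 11 12 13
a[i]:   1  7 29 33  6 30 22 31 29  7  6  3  4
S:      1  8 37 70  7 67 30 98 59 14  7  4  8
Maximum is 98 (e.g. 1 + 7 + 29 + 30 + 31).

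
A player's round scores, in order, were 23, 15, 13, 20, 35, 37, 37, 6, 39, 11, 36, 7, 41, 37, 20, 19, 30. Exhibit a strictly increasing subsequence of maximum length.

15, 20, 35, 37, 39, 41

Patience tails give the LIS length; then backtrack through the dp parents:
23 → extends → [23]
15 → replaces 23 → [15]
13 → replaces 15 → [13]
20 → extends → [13, 20]
35 → extends → [13, 20, 35]
37 → extends → [13, 20, 35, 37]
37 → already a tail → [13, 20, 35, 37]
6 → replaces 13 → [6, 20, 35, 37]
39 → extends → [6, 20, 35, 37, 39]
11 → replaces 20 → [6, 11, 35, 37, 39]
36 → replaces 37 → [6, 11, 35, 36, 39]
7 → replaces 11 → [6, 7, 35, 36, 39]
41 → extends → [6, 7, 35, 36, 39, 41]
37 → replaces 39 → [6, 7, 35, 36, 37, 41]
20 → replaces 35 → [6, 7, 20, 36, 37, 41]
19 → replaces 20 → [6, 7, 19, 36, 37, 41]
30 → replaces 36 → [6, 7, 19, 30, 37, 41]
Length 6; one witness is 15, 20, 35, 37, 39, 41.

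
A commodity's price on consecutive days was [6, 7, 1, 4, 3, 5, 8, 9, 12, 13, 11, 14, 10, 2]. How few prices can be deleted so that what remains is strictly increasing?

6

Fewest deletions = n − (longest strictly increasing subsequence).
i:      1  2  3  4  5  6  7  8  9 10 11 12 13 14
a[i]:   6  7  1  4  3  5  8  9 12 13 11 14 10  2
dp:     1  2  1  2  2  3  4  5  6  7  6  8  6  2
max dp = 8, so deletions = 14 − 8 = 6.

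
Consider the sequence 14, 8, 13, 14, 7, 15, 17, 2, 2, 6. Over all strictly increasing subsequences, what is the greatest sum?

Let S[i] be the best sum of a strictly increasing subsequence ending at i:
i:      1  2  3  4  5  6  7  8  9 10
a[i]:  14  8 13 14  7 15 17  2  2  6
S:     14  8 21 35  7 50 67  2  2  8
Maximum is 67 (e.g. 8 + 13 + 14 + 15 + 17).

67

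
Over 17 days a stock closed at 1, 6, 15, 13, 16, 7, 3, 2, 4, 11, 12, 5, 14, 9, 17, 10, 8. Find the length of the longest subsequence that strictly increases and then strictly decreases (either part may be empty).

inc[i] = longest strictly increasing subsequence ending at i; dec[i] = longest strictly decreasing subsequence starting at i:
i:      1  2  3  4  5  6  7  8  9 10 11 12 13 14 15 16 17
a[i]:   1  6 15 13 16  7  3  2  4 11 12  5 14  9 17 10  8
inc:    1  2  3  3  4  3  2  2  3  4  5  4  6  5  7  6  5
dec:    1  3  5  4  4  3  2  1  1  3  3  1  3  2  3  2  1
Best peak at i=15 (value 17): inc=7, dec=3, length 7+3−1 = 9.

9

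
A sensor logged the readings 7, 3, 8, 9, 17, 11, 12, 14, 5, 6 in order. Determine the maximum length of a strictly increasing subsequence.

Let dp[i] be the length of the longest such subsequence ending at index i:
i:      1  2  3  4  5  6  7  8  9 10
a[i]:   7  3  8  9 17 11 12 14  5  6
dp:     1  1  2  3  4  4  5  6  2  3
Maximum dp value is 6.

6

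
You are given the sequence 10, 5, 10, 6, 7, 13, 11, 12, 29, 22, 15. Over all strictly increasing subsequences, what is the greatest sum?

70

Let S[i] be the best sum of a strictly increasing subsequence ending at i:
i:      1  2  3  4  5  6  7  8  9 10 11
a[i]:  10  5 10  6  7 13 11 12 29 22 15
S:     10  5 15 11 18 31 29 41 70 63 56
Maximum is 70 (e.g. 5 + 6 + 7 + 11 + 12 + 29).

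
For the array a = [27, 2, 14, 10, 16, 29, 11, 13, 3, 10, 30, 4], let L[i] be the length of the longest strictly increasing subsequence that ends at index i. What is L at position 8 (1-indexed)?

4

dp[i] = 1 + max{dp[j] : j<i, a[j]<a[i]} (or 1 if no such j):
i:      1  2  3  4  5  6  7  8  9 10 11 12
a[i]:  27  2 14 10 16 29 11 13  3 10 30  4
dp:     1  1  2  2  3  4  3  4  2  3  5  3
At index 8 the value is 4.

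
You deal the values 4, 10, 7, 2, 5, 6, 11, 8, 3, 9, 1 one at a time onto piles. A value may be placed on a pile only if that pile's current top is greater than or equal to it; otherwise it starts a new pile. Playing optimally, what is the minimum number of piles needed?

5

The minimum number of non-increasing subsequences covering a sequence equals the length of its longest strictly increasing subsequence.
LIS length is 5 (e.g. 4, 5, 6, 8, 9), so 5 piles are needed.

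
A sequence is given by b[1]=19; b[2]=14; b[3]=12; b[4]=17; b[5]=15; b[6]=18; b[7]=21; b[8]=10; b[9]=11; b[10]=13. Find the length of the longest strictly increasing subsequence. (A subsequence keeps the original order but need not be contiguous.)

4

Let dp[i] be the length of the longest such subsequence ending at index i:
i:      1  2  3  4  5  6  7  8  9 10
b[i]:  19 14 12 17 15 18 21 10 11 13
dp:     1  1  1  2  2  3  4  1  2  3
Maximum dp value is 4.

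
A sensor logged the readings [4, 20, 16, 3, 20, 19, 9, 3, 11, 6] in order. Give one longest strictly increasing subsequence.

Patience tails give the LIS length; then backtrack through the dp parents:
4 → extends → [4]
20 → extends → [4, 20]
16 → replaces 20 → [4, 16]
3 → replaces 4 → [3, 16]
20 → extends → [3, 16, 20]
19 → replaces 20 → [3, 16, 19]
9 → replaces 16 → [3, 9, 19]
3 → already a tail → [3, 9, 19]
11 → replaces 19 → [3, 9, 11]
6 → replaces 9 → [3, 6, 11]
Length 3; one witness is 4, 16, 20.

4, 16, 20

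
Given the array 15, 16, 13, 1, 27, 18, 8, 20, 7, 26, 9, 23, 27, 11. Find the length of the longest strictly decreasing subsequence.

Let dp[i] be the longest strictly decreasing subsequence ending at i:
i:      1  2  3  4  5  6  7  8  9 10 11 12 13 14
a[i]:  15 16 13  1 27 18  8 20  7 26  9 23 27 11
dp:     1  1  2  3  1  2  3  2  4  2  3  3  1  4
Maximum is 4.

4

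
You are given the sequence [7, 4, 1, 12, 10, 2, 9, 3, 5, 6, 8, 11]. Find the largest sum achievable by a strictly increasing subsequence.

36

Let S[i] be the best sum of a strictly increasing subsequence ending at i:
i:      1  2  3  4  5  6  7  8  9 10 11 12
a[i]:   7  4  1 12 10  2  9  3  5  6  8 11
S:      7  4  1 19 17  3 16  6 11 17 25 36
Maximum is 36 (e.g. 1 + 2 + 3 + 5 + 6 + 8 + 11).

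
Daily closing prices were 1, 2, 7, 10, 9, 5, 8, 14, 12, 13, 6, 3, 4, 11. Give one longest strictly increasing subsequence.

Patience tails give the LIS length; then backtrack through the dp parents:
1 → extends → [1]
2 → extends → [1, 2]
7 → extends → [1, 2, 7]
10 → extends → [1, 2, 7, 10]
9 → replaces 10 → [1, 2, 7, 9]
5 → replaces 7 → [1, 2, 5, 9]
8 → replaces 9 → [1, 2, 5, 8]
14 → extends → [1, 2, 5, 8, 14]
12 → replaces 14 → [1, 2, 5, 8, 12]
13 → extends → [1, 2, 5, 8, 12, 13]
6 → replaces 8 → [1, 2, 5, 6, 12, 13]
3 → replaces 5 → [1, 2, 3, 6, 12, 13]
4 → replaces 6 → [1, 2, 3, 4, 12, 13]
11 → replaces 12 → [1, 2, 3, 4, 11, 13]
Length 6; one witness is 1, 2, 7, 10, 12, 13.

1, 2, 7, 10, 12, 13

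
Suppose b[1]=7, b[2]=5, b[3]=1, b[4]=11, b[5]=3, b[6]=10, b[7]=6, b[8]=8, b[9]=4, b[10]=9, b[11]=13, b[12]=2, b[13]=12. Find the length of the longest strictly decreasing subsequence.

Let dp[i] be the longest strictly decreasing subsequence ending at i:
i:      1  2  3  4  5  6  7  8  9 10 11 12 13
b[i]:   7  5  1 11  3 10  6  8  4  9 13  2 12
dp:     1  2  3  1  3  2  3  3  4  3  1  5  2
Maximum is 5.

5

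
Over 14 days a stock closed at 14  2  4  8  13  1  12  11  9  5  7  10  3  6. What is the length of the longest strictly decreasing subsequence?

7

Negate each value so 'decreasing' becomes 'increasing', then run patience tails on the negated sequence:
-14 → extends → [-14]
-2 → extends → [-14, -2]
-4 → replaces -2 → [-14, -4]
-8 → replaces -4 → [-14, -8]
-13 → replaces -8 → [-14, -13]
-1 → extends → [-14, -13, -1]
-12 → replaces -1 → [-14, -13, -12]
-11 → extends → [-14, -13, -12, -11]
-9 → extends → [-14, -13, -12, -11, -9]
-5 → extends → [-14, -13, -12, -11, -9, -5]
-7 → replaces -5 → [-14, -13, -12, -11, -9, -7]
-10 → replaces -9 → [-14, -13, -12, -11, -10, -7]
-3 → extends → [-14, -13, -12, -11, -10, -7, -3]
-6 → replaces -3 → [-14, -13, -12, -11, -10, -7, -6]
Seven tails, so the longest strictly decreasing subsequence of the original has length 7.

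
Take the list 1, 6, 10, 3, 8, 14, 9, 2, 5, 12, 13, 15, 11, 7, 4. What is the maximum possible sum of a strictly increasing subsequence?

Let S[i] be the best sum of a strictly increasing subsequence ending at i:
i:      1  2  3  4  5  6  7  8  9 10 11 12 13 14 15
a[i]:   1  6 10  3  8 14  9  2  5 12 13 15 11  7  4
S:      1  7 17  4 15 31 24  3  9 36 49 64 35 16  8
Maximum is 64 (e.g. 1 + 6 + 8 + 9 + 12 + 13 + 15).

64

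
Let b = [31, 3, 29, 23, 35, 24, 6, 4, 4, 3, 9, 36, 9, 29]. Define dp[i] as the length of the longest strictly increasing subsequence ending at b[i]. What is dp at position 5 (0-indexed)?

dp[i] = 1 + max{dp[j] : j<i, b[j]<b[i]} (or 1 if no such j):
i:      0  1  2  3  4  5  6  7  8  9 10 11 12 13
b[i]:  31  3 29 23 35 24  6  4  4  3  9 36  9 29
dp:     1  1  2  2  3  3  2  2  2  1  3  4  3  4
At index 5 the value is 3.

3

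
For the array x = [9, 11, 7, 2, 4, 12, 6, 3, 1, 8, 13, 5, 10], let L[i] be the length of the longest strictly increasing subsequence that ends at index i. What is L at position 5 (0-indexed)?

3

dp[i] = 1 + max{dp[j] : j<i, x[j]<x[i]} (or 1 if no such j):
i:      0  1  2  3  4  5  6  7  8  9 10 11 12
x[i]:   9 11  7  2  4 12  6  3  1  8 13  5 10
dp:     1  2  1  1  2  3  3  2  1  4  5  3  5
At index 5 the value is 3.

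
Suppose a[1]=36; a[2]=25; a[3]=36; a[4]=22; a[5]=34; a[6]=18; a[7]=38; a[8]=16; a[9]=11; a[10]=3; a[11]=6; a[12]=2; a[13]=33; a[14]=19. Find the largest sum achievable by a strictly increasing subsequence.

Let S[i] be the best sum of a strictly increasing subsequence ending at i:
i:      1  2  3  4  5  6  7  8  9 10 11 12 13 14
a[i]:  36 25 36 22 34 18 38 16 11  3  6  2 33 19
S:     36 25 61 22 59 18 99 16 11  3  9  2 58 37
Maximum is 99 (e.g. 25 + 36 + 38).

99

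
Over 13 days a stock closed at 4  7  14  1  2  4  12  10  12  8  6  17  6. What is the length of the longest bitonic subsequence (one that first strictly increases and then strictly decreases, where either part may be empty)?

inc[i] = longest strictly increasing subsequence ending at i; dec[i] = longest strictly decreasing subsequence starting at i:
i:      1  2  3  4  5  6  7  8  9 10 11 12 13
a[i]:   4  7 14  1  2  4 12 10 12  8  6 17  6
inc:    1  2  3  1  2  3  4  4  5  4  4  6  4
dec:    2  2  5  1  1  1  4  3  3  2  1  2  1
Best peak at i=3 (value 14): inc=3, dec=5, length 3+5−1 = 7.

7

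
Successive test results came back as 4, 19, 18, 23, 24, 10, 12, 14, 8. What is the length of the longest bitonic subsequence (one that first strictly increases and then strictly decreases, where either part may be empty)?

6

inc[i] = longest strictly increasing subsequence ending at i; dec[i] = longest strictly decreasing subsequence starting at i:
i:      1  2  3  4  5  6  7  8  9
a[i]:   4 19 18 23 24 10 12 14  8
inc:    1  2  2  3  4  2  3  4  2
dec:    1  4  3  3  3  2  2  2  1
Best peak at i=5 (value 24): inc=4, dec=3, length 4+3−1 = 6.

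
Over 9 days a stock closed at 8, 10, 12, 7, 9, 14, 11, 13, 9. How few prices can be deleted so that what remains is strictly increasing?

5

Fewest deletions = n − (longest strictly increasing subsequence).
i:      1  2  3  4  5  6  7  8  9
a[i]:   8 10 12  7  9 14 11 13  9
dp:     1  2  3  1  2  4  3  4  2
max dp = 4, so deletions = 9 − 4 = 5.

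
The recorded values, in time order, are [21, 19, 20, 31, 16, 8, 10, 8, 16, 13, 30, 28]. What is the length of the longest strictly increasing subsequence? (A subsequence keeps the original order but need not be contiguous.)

Track the smallest tail for each achievable length (strict):
21 → extends → [21]
19 → replaces 21 → [19]
20 → extends → [19, 20]
31 → extends → [19, 20, 31]
16 → replaces 19 → [16, 20, 31]
8 → replaces 16 → [8, 20, 31]
10 → replaces 20 → [8, 10, 31]
8 → already a tail → [8, 10, 31]
16 → replaces 31 → [8, 10, 16]
13 → replaces 16 → [8, 10, 13]
30 → extends → [8, 10, 13, 30]
28 → replaces 30 → [8, 10, 13, 28]
Four tails, so the longest strictly increasing subsequence has length 4 (e.g. 8, 10, 16, 30).

4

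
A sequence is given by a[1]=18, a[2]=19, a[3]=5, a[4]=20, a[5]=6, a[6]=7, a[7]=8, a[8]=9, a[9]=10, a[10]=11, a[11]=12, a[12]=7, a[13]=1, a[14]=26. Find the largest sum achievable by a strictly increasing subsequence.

Let S[i] be the best sum of a strictly increasing subsequence ending at i:
i:      1  2  3  4  5  6  7  8  9 10 11 12 13 14
a[i]:  18 19  5 20  6  7  8  9 10 11 12  7  1 26
S:     18 37  5 57 11 18 26 35 45 56 68 18  1 94
Maximum is 94 (e.g. 5 + 6 + 7 + 8 + 9 + 10 + 11 + 12 + 26).

94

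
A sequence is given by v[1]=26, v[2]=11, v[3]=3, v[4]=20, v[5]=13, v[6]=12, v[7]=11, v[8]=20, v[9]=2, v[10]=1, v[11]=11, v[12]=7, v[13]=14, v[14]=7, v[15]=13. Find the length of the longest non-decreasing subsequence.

4

Let dp[i] be the length of the longest such subsequence ending at index i:
i:      1  2  3  4  5  6  7  8  9 10 11 12 13 14 15
v[i]:  26 11  3 20 13 12 11 20  2  1 11  7 14  7 13
dp:     1  1  1  2  2  2  2  3  1  1  3  2  4  3  4
Maximum dp value is 4.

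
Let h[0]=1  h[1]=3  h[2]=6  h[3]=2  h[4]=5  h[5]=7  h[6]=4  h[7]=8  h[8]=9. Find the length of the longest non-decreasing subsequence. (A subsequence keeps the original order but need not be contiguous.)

Track the smallest tail for each achievable length (allowing ties):
1 → extends → [1]
3 → extends → [1, 3]
6 → extends → [1, 3, 6]
2 → replaces 3 → [1, 2, 6]
5 → replaces 6 → [1, 2, 5]
7 → extends → [1, 2, 5, 7]
4 → replaces 5 → [1, 2, 4, 7]
8 → extends → [1, 2, 4, 7, 8]
9 → extends → [1, 2, 4, 7, 8, 9]
Six tails, so the longest non-decreasing subsequence has length 6 (e.g. 1, 3, 6, 7, 8, 9).

6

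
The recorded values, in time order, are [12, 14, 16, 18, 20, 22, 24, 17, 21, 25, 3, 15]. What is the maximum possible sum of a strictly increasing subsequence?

151

Let S[i] be the best sum of a strictly increasing subsequence ending at i:
i:       1   2   3   4   5   6   7   8   9  10  11  12
a[i]:   12  14  16  18  20  22  24  17  21  25   3  15
S:      12  26  42  60  80 102 126  59 101 151   3  41
Maximum is 151 (e.g. 12 + 14 + 16 + 18 + 20 + 22 + 24 + 25).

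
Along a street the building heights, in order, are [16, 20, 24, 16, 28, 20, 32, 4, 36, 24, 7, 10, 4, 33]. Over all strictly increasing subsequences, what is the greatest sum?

156

Let S[i] be the best sum of a strictly increasing subsequence ending at i:
i:       1   2   3   4   5   6   7   8   9  10  11  12  13  14
a[i]:   16  20  24  16  28  20  32   4  36  24   7  10   4  33
S:      16  36  60  16  88  36 120   4 156  60  11  21   4 153
Maximum is 156 (e.g. 16 + 20 + 24 + 28 + 32 + 36).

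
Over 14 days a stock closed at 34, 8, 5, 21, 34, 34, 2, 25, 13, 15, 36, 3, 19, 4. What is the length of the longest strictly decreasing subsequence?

4

Let dp[i] be the longest strictly decreasing subsequence ending at i:
i:      1  2  3  4  5  6  7  8  9 10 11 12 13 14
a[i]:  34  8  5 21 34 34  2 25 13 15 36  3 19  4
dp:     1  2  3  2  1  1  4  2  3  3  1  4  3  4
Maximum is 4.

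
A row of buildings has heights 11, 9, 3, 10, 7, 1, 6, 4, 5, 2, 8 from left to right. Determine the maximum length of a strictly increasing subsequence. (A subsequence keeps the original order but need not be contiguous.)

4

Track the smallest tail for each achievable length (strict):
11 → extends → [11]
9 → replaces 11 → [9]
3 → replaces 9 → [3]
10 → extends → [3, 10]
7 → replaces 10 → [3, 7]
1 → replaces 3 → [1, 7]
6 → replaces 7 → [1, 6]
4 → replaces 6 → [1, 4]
5 → extends → [1, 4, 5]
2 → replaces 4 → [1, 2, 5]
8 → extends → [1, 2, 5, 8]
Four tails, so the longest strictly increasing subsequence has length 4 (e.g. 3, 4, 5, 8).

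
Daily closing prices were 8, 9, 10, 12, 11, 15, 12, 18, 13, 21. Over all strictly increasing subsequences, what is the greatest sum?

93

Let S[i] be the best sum of a strictly increasing subsequence ending at i:
i:      1  2  3  4  5  6  7  8  9 10
a[i]:   8  9 10 12 11 15 12 18 13 21
S:      8 17 27 39 38 54 50 72 63 93
Maximum is 93 (e.g. 8 + 9 + 10 + 12 + 15 + 18 + 21).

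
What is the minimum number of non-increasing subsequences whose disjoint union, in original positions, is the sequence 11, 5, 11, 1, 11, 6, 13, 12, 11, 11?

The minimum number of non-increasing subsequences covering a sequence equals the length of its longest strictly increasing subsequence.
LIS length is 3 (e.g. 5, 11, 13), so 3 piles are needed.

3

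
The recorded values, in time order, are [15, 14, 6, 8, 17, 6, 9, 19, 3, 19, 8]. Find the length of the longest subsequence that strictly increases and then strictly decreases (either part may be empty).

inc[i] = longest strictly increasing subsequence ending at i; dec[i] = longest strictly decreasing subsequence starting at i:
i:      1  2  3  4  5  6  7  8  9 10 11
a[i]:  15 14  6  8 17  6  9 19  3 19  8
inc:    1  1  1  2  3  1  3  4  1  4  2
dec:    5  4  2  3  3  2  2  2  1  2  1
Best peak at i=1 (value 15): inc=1, dec=5, length 1+5−1 = 5.

5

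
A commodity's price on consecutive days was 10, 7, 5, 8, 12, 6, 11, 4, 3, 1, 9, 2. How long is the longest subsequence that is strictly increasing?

Let dp[i] be the length of the longest such subsequence ending at index i:
i:      1  2  3  4  5  6  7  8  9 10 11 12
a[i]:  10  7  5  8 12  6 11  4  3  1  9  2
dp:     1  1  1  2  3  2  3  1  1  1  3  2
Maximum dp value is 3.

3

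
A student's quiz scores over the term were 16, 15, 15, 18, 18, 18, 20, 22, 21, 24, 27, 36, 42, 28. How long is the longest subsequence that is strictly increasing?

8

Track the smallest tail for each achievable length (strict):
16 → extends → [16]
15 → replaces 16 → [15]
15 → already a tail → [15]
18 → extends → [15, 18]
18 → already a tail → [15, 18]
18 → already a tail → [15, 18]
20 → extends → [15, 18, 20]
22 → extends → [15, 18, 20, 22]
21 → replaces 22 → [15, 18, 20, 21]
24 → extends → [15, 18, 20, 21, 24]
27 → extends → [15, 18, 20, 21, 24, 27]
36 → extends → [15, 18, 20, 21, 24, 27, 36]
42 → extends → [15, 18, 20, 21, 24, 27, 36, 42]
28 → replaces 36 → [15, 18, 20, 21, 24, 27, 28, 42]
Eight tails, so the longest strictly increasing subsequence has length 8 (e.g. 16, 18, 20, 22, 24, 27, 36, 42).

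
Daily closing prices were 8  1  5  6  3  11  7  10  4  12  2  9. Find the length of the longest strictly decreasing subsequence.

4

Let dp[i] be the longest strictly decreasing subsequence ending at i:
i:      1  2  3  4  5  6  7  8  9 10 11 12
a[i]:   8  1  5  6  3 11  7 10  4 12  2  9
dp:     1  2  2  2  3  1  2  2  3  1  4  3
Maximum is 4.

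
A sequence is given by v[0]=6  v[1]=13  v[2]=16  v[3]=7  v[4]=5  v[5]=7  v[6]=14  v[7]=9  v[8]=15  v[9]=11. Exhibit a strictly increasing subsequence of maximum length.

6, 13, 14, 15

Patience tails give the LIS length; then backtrack through the dp parents:
6 → extends → [6]
13 → extends → [6, 13]
16 → extends → [6, 13, 16]
7 → replaces 13 → [6, 7, 16]
5 → replaces 6 → [5, 7, 16]
7 → already a tail → [5, 7, 16]
14 → replaces 16 → [5, 7, 14]
9 → replaces 14 → [5, 7, 9]
15 → extends → [5, 7, 9, 15]
11 → replaces 15 → [5, 7, 9, 11]
Length 4; one witness is 6, 13, 14, 15.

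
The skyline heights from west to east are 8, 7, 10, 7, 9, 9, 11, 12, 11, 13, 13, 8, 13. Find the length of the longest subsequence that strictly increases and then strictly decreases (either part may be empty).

inc[i] = longest strictly increasing subsequence ending at i; dec[i] = longest strictly decreasing subsequence starting at i:
i:      1  2  3  4  5  6  7  8  9 10 11 12 13
a[i]:   8  7 10  7  9  9 11 12 11 13 13  8 13
inc:    1  1  2  1  2  2  3  4  3  5  5  2  5
dec:    2  1  3  1  2  2  2  3  2  2  2  1  1
Best peak at i=8 (value 12): inc=4, dec=3, length 4+3−1 = 6.

6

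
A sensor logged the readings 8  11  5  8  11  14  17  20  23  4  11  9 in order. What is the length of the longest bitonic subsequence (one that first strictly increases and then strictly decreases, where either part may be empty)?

9

inc[i] = longest strictly increasing subsequence ending at i; dec[i] = longest strictly decreasing subsequence starting at i:
i:      1  2  3  4  5  6  7  8  9 10 11 12
a[i]:   8 11  5  8 11 14 17 20 23  4 11  9
inc:    1  2  1  2  3  4  5  6  7  1  3  3
dec:    3  3  2  2  2  3  3  3  3  1  2  1
Best peak at i=9 (value 23): inc=7, dec=3, length 7+3−1 = 9.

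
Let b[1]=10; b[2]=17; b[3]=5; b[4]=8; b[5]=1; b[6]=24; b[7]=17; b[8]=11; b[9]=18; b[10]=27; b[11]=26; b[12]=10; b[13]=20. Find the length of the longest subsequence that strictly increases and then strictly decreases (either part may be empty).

7

inc[i] = longest strictly increasing subsequence ending at i; dec[i] = longest strictly decreasing subsequence starting at i:
i:      1  2  3  4  5  6  7  8  9 10 11 12 13
b[i]:  10 17  5  8  1 24 17 11 18 27 26 10 20
inc:    1  2  1  2  1  3  3  3  4  5  5  3  5
dec:    3  3  2  2  1  4  3  2  2  3  2  1  1
Best peak at i=10 (value 27): inc=5, dec=3, length 5+3−1 = 7.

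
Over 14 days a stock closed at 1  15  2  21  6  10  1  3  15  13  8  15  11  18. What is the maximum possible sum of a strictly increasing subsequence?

Let S[i] be the best sum of a strictly increasing subsequence ending at i:
i:      1  2  3  4  5  6  7  8  9 10 11 12 13 14
a[i]:   1 15  2 21  6 10  1  3 15 13  8 15 11 18
S:      1 16  3 37  9 19  1  6 34 32 17 47 30 65
Maximum is 65 (e.g. 1 + 2 + 6 + 10 + 13 + 15 + 18).

65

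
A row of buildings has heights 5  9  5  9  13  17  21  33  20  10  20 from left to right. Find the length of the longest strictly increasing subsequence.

Let dp[i] be the length of the longest such subsequence ending at index i:
i:      1  2  3  4  5  6  7  8  9 10 11
a[i]:   5  9  5  9 13 17 21 33 20 10 20
dp:     1  2  1  2  3  4  5  6  5  3  5
Maximum dp value is 6.

6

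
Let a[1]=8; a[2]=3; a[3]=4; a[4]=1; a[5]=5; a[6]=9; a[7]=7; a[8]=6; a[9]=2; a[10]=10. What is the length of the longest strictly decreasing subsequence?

Negate each value so 'decreasing' becomes 'increasing', then run patience tails on the negated sequence:
-8 → extends → [-8]
-3 → extends → [-8, -3]
-4 → replaces -3 → [-8, -4]
-1 → extends → [-8, -4, -1]
-5 → replaces -4 → [-8, -5, -1]
-9 → replaces -8 → [-9, -5, -1]
-7 → replaces -5 → [-9, -7, -1]
-6 → replaces -1 → [-9, -7, -6]
-2 → extends → [-9, -7, -6, -2]
-10 → replaces -9 → [-10, -7, -6, -2]
Four tails, so the longest strictly decreasing subsequence of the original has length 4.

4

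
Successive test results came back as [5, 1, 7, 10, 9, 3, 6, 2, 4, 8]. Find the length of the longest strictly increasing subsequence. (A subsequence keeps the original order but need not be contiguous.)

Let dp[i] be the length of the longest such subsequence ending at index i:
i:      1  2  3  4  5  6  7  8  9 10
a[i]:   5  1  7 10  9  3  6  2  4  8
dp:     1  1  2  3  3  2  3  2  3  4
Maximum dp value is 4.

4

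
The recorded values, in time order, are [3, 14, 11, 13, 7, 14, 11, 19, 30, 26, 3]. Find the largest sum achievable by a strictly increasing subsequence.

Let S[i] be the best sum of a strictly increasing subsequence ending at i:
i:      1  2  3  4  5  6  7  8  9 10 11
a[i]:   3 14 11 13  7 14 11 19 30 26  3
S:      3 17 14 27 10 41 21 60 90 86  3
Maximum is 90 (e.g. 3 + 11 + 13 + 14 + 19 + 30).

90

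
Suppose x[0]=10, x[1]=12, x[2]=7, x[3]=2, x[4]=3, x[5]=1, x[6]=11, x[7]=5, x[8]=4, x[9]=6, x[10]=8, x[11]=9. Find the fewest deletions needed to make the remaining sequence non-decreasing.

6

Fewest deletions = n − (longest non-decreasing subsequence).
Patience tails:
10 → extends → [10]
12 → extends → [10, 12]
7 → replaces 10 → [7, 12]
2 → replaces 7 → [2, 12]
3 → replaces 12 → [2, 3]
1 → replaces 2 → [1, 3]
11 → extends → [1, 3, 11]
5 → replaces 11 → [1, 3, 5]
4 → replaces 5 → [1, 3, 4]
6 → extends → [1, 3, 4, 6]
8 → extends → [1, 3, 4, 6, 8]
9 → extends → [1, 3, 4, 6, 8, 9]
Longest non-decreasing subsequence has length 6, so deletions = 12 − 6 = 6.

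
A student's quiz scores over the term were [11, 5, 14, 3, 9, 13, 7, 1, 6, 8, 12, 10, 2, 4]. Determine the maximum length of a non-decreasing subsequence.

4

Let dp[i] be the length of the longest such subsequence ending at index i:
i:      1  2  3  4  5  6  7  8  9 10 11 12 13 14
a[i]:  11  5 14  3  9 13  7  1  6  8 12 10  2  4
dp:     1  1  2  1  2  3  2  1  2  3  4  4  2  3
Maximum dp value is 4.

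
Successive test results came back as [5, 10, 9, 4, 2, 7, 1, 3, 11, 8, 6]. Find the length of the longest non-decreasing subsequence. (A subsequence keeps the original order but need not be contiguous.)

3

Track the smallest tail for each achievable length (allowing ties):
5 → extends → [5]
10 → extends → [5, 10]
9 → replaces 10 → [5, 9]
4 → replaces 5 → [4, 9]
2 → replaces 4 → [2, 9]
7 → replaces 9 → [2, 7]
1 → replaces 2 → [1, 7]
3 → replaces 7 → [1, 3]
11 → extends → [1, 3, 11]
8 → replaces 11 → [1, 3, 8]
6 → replaces 8 → [1, 3, 6]
Three tails, so the longest non-decreasing subsequence has length 3 (e.g. 5, 10, 11).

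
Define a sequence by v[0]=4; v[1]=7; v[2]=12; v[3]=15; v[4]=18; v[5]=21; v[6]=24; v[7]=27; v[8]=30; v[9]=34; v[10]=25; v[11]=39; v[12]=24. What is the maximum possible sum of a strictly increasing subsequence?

Let S[i] be the best sum of a strictly increasing subsequence ending at i:
i:       0   1   2   3   4   5   6   7   8   9  10  11  12
v[i]:    4   7  12  15  18  21  24  27  30  34  25  39  24
S:       4  11  23  38  56  77 101 128 158 192 126 231 101
Maximum is 231 (e.g. 4 + 7 + 12 + 15 + 18 + 21 + 24 + 27 + 30 + 34 + 39).

231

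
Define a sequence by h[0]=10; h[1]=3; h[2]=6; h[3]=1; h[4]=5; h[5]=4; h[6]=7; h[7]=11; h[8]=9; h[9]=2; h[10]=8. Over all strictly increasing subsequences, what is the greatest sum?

27

Let S[i] be the best sum of a strictly increasing subsequence ending at i:
i:      0  1  2  3  4  5  6  7  8  9 10
h[i]:  10  3  6  1  5  4  7 11  9  2  8
S:     10  3  9  1  8  7 16 27 25  3 24
Maximum is 27 (e.g. 3 + 6 + 7 + 11).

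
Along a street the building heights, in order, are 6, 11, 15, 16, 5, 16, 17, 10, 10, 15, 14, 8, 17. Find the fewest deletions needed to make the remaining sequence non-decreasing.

Fewest deletions = n − (longest non-decreasing subsequence).
i:      1  2  3  4  5  6  7  8  9 10 11 12 13
a[i]:   6 11 15 16  5 16 17 10 10 15 14  8 17
dp:     1  2  3  4  1  5  6  2  3  4  4  2  7
max dp = 7, so deletions = 13 − 7 = 6.

6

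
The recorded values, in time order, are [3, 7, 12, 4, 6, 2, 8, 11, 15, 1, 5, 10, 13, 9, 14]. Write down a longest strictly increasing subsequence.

Patience tails give the LIS length; then backtrack through the dp parents:
3 → extends → [3]
7 → extends → [3, 7]
12 → extends → [3, 7, 12]
4 → replaces 7 → [3, 4, 12]
6 → replaces 12 → [3, 4, 6]
2 → replaces 3 → [2, 4, 6]
8 → extends → [2, 4, 6, 8]
11 → extends → [2, 4, 6, 8, 11]
15 → extends → [2, 4, 6, 8, 11, 15]
1 → replaces 2 → [1, 4, 6, 8, 11, 15]
5 → replaces 6 → [1, 4, 5, 8, 11, 15]
10 → replaces 11 → [1, 4, 5, 8, 10, 15]
13 → replaces 15 → [1, 4, 5, 8, 10, 13]
9 → replaces 10 → [1, 4, 5, 8, 9, 13]
14 → extends → [1, 4, 5, 8, 9, 13, 14]
Length 7; one witness is 3, 4, 6, 8, 11, 13, 14.

3, 4, 6, 8, 11, 13, 14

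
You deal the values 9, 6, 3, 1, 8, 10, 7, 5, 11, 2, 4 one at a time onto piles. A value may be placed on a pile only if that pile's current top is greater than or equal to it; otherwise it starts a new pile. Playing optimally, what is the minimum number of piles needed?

4

The minimum number of non-increasing subsequences covering a sequence equals the length of its longest strictly increasing subsequence.
LIS length is 4 (e.g. 6, 8, 10, 11), so 4 piles are needed.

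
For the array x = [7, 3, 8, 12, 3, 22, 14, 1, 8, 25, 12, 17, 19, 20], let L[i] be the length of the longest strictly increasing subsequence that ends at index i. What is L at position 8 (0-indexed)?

dp[i] = 1 + max{dp[j] : j<i, x[j]<x[i]} (or 1 if no such j):
i:      0  1  2  3  4  5  6  7  8  9 10 11 12 13
x[i]:   7  3  8 12  3 22 14  1  8 25 12 17 19 20
dp:     1  1  2  3  1  4  4  1  2  5  3  5  6  7
At index 8 the value is 2.

2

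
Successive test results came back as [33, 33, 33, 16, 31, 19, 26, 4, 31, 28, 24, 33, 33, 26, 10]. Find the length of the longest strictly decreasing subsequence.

5

Let dp[i] be the longest strictly decreasing subsequence ending at i:
i:      1  2  3  4  5  6  7  8  9 10 11 12 13 14 15
a[i]:  33 33 33 16 31 19 26  4 31 28 24 33 33 26 10
dp:     1  1  1  2  2  3  3  4  2  3  4  1  1  4  5
Maximum is 5.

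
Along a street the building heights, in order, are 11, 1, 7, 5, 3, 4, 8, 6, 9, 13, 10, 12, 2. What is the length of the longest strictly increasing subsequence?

7

Let dp[i] be the length of the longest such subsequence ending at index i:
i:      1  2  3  4  5  6  7  8  9 10 11 12 13
a[i]:  11  1  7  5  3  4  8  6  9 13 10 12  2
dp:     1  1  2  2  2  3  4  4  5  6  6  7  2
Maximum dp value is 7.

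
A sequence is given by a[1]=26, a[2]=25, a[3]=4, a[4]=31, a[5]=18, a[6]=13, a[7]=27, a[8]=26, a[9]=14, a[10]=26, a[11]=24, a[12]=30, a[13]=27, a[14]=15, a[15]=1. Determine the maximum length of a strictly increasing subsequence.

Let dp[i] be the length of the longest such subsequence ending at index i:
i:      1  2  3  4  5  6  7  8  9 10 11 12 13 14 15
a[i]:  26 25  4 31 18 13 27 26 14 26 24 30 27 15  1
dp:     1  1  1  2  2  2  3  3  3  4  4  5  5  4  1
Maximum dp value is 5.

5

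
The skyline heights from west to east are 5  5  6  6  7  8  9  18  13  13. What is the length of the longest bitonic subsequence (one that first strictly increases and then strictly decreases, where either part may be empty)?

7

inc[i] = longest strictly increasing subsequence ending at i; dec[i] = longest strictly decreasing subsequence starting at i:
i:      1  2  3  4  5  6  7  8  9 10
a[i]:   5  5  6  6  7  8  9 18 13 13
inc:    1  1  2  2  3  4  5  6  6  6
dec:    1  1  1  1  1  1  1  2  1  1
Best peak at i=8 (value 18): inc=6, dec=2, length 6+2−1 = 7.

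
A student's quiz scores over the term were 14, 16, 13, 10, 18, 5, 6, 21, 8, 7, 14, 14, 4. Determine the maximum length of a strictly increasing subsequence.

Let dp[i] be the length of the longest such subsequence ending at index i:
i:      1  2  3  4  5  6  7  8  9 10 11 12 13
a[i]:  14 16 13 10 18  5  6 21  8  7 14 14  4
dp:     1  2  1  1  3  1  2  4  3  3  4  4  1
Maximum dp value is 4.

4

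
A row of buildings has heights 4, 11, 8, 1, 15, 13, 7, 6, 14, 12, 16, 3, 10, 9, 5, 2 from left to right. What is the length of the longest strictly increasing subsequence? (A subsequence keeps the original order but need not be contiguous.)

5

Track the smallest tail for each achievable length (strict):
4 → extends → [4]
11 → extends → [4, 11]
8 → replaces 11 → [4, 8]
1 → replaces 4 → [1, 8]
15 → extends → [1, 8, 15]
13 → replaces 15 → [1, 8, 13]
7 → replaces 8 → [1, 7, 13]
6 → replaces 7 → [1, 6, 13]
14 → extends → [1, 6, 13, 14]
12 → replaces 13 → [1, 6, 12, 14]
16 → extends → [1, 6, 12, 14, 16]
3 → replaces 6 → [1, 3, 12, 14, 16]
10 → replaces 12 → [1, 3, 10, 14, 16]
9 → replaces 10 → [1, 3, 9, 14, 16]
5 → replaces 9 → [1, 3, 5, 14, 16]
2 → replaces 3 → [1, 2, 5, 14, 16]
Five tails, so the longest strictly increasing subsequence has length 5 (e.g. 4, 11, 13, 14, 16).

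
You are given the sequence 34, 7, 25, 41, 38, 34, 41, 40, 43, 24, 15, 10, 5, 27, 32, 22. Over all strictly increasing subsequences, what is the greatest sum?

156

Let S[i] be the best sum of a strictly increasing subsequence ending at i:
i:       1   2   3   4   5   6   7   8   9  10  11  12  13  14  15  16
a[i]:   34   7  25  41  38  34  41  40  43  24  15  10   5  27  32  22
S:      34   7  32  75  72  66 113 112 156  31  22  17   5  59  91  44
Maximum is 156 (e.g. 34 + 38 + 41 + 43).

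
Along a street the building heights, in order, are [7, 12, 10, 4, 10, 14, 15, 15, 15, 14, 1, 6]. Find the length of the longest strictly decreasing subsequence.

4

Let dp[i] be the longest strictly decreasing subsequence ending at i:
i:      1  2  3  4  5  6  7  8  9 10 11 12
a[i]:   7 12 10  4 10 14 15 15 15 14  1  6
dp:     1  1  2  3  2  1  1  1  1  2  4  3
Maximum is 4.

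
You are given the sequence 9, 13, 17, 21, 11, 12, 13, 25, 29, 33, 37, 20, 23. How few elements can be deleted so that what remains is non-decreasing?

Fewest deletions = n − (longest non-decreasing subsequence).
i:      1  2  3  4  5  6  7  8  9 10 11 12 13
a[i]:   9 13 17 21 11 12 13 25 29 33 37 20 23
dp:     1  2  3  4  2  3  4  5  6  7  8  5  6
max dp = 8, so deletions = 13 − 8 = 5.

5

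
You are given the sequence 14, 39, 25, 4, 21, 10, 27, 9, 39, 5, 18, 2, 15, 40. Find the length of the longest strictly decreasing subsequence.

Let dp[i] be the longest strictly decreasing subsequence ending at i:
i:      1  2  3  4  5  6  7  8  9 10 11 12 13 14
a[i]:  14 39 25  4 21 10 27  9 39  5 18  2 15 40
dp:     1  1  2  3  3  4  2  5  1  6  4  7  5  1
Maximum is 7.

7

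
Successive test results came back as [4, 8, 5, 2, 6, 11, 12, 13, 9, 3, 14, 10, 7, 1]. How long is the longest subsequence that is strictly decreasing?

Negate each value so 'decreasing' becomes 'increasing', then run patience tails on the negated sequence:
-4 → extends → [-4]
-8 → replaces -4 → [-8]
-5 → extends → [-8, -5]
-2 → extends → [-8, -5, -2]
-6 → replaces -5 → [-8, -6, -2]
-11 → replaces -8 → [-11, -6, -2]
-12 → replaces -11 → [-12, -6, -2]
-13 → replaces -12 → [-13, -6, -2]
-9 → replaces -6 → [-13, -9, -2]
-3 → replaces -2 → [-13, -9, -3]
-14 → replaces -13 → [-14, -9, -3]
-10 → replaces -9 → [-14, -10, -3]
-7 → replaces -3 → [-14, -10, -7]
-1 → extends → [-14, -10, -7, -1]
Four tails, so the longest strictly decreasing subsequence of the original has length 4.

4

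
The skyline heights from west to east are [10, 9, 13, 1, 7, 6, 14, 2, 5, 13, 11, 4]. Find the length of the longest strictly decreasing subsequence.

Negate each value so 'decreasing' becomes 'increasing', then run patience tails on the negated sequence:
-10 → extends → [-10]
-9 → extends → [-10, -9]
-13 → replaces -10 → [-13, -9]
-1 → extends → [-13, -9, -1]
-7 → replaces -1 → [-13, -9, -7]
-6 → extends → [-13, -9, -7, -6]
-14 → replaces -13 → [-14, -9, -7, -6]
-2 → extends → [-14, -9, -7, -6, -2]
-5 → replaces -2 → [-14, -9, -7, -6, -5]
-13 → replaces -9 → [-14, -13, -7, -6, -5]
-11 → replaces -7 → [-14, -13, -11, -6, -5]
-4 → extends → [-14, -13, -11, -6, -5, -4]
Six tails, so the longest strictly decreasing subsequence of the original has length 6.

6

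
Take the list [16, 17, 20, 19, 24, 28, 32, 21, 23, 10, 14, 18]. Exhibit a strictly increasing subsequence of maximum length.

16, 17, 20, 24, 28, 32

Patience tails give the LIS length; then backtrack through the dp parents:
16 → extends → [16]
17 → extends → [16, 17]
20 → extends → [16, 17, 20]
19 → replaces 20 → [16, 17, 19]
24 → extends → [16, 17, 19, 24]
28 → extends → [16, 17, 19, 24, 28]
32 → extends → [16, 17, 19, 24, 28, 32]
21 → replaces 24 → [16, 17, 19, 21, 28, 32]
23 → replaces 28 → [16, 17, 19, 21, 23, 32]
10 → replaces 16 → [10, 17, 19, 21, 23, 32]
14 → replaces 17 → [10, 14, 19, 21, 23, 32]
18 → replaces 19 → [10, 14, 18, 21, 23, 32]
Length 6; one witness is 16, 17, 20, 24, 28, 32.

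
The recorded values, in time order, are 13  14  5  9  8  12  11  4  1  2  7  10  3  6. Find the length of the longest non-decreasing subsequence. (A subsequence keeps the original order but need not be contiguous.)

Track the smallest tail for each achievable length (allowing ties):
13 → extends → [13]
14 → extends → [13, 14]
5 → replaces 13 → [5, 14]
9 → replaces 14 → [5, 9]
8 → replaces 9 → [5, 8]
12 → extends → [5, 8, 12]
11 → replaces 12 → [5, 8, 11]
4 → replaces 5 → [4, 8, 11]
1 → replaces 4 → [1, 8, 11]
2 → replaces 8 → [1, 2, 11]
7 → replaces 11 → [1, 2, 7]
10 → extends → [1, 2, 7, 10]
3 → replaces 7 → [1, 2, 3, 10]
6 → replaces 10 → [1, 2, 3, 6]
Four tails, so the longest non-decreasing subsequence has length 4 (e.g. 1, 2, 7, 10).

4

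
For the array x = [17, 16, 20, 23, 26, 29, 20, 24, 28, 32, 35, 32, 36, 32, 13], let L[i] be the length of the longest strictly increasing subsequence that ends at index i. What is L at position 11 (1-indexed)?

7

dp[i] = 1 + max{dp[j] : j<i, x[j]<x[i]} (or 1 if no such j):
i:      1  2  3  4  5  6  7  8  9 10 11 12 13 14 15
x[i]:  17 16 20 23 26 29 20 24 28 32 35 32 36 32 13
dp:     1  1  2  3  4  5  2  4  5  6  7  6  8  6  1
At index 11 the value is 7.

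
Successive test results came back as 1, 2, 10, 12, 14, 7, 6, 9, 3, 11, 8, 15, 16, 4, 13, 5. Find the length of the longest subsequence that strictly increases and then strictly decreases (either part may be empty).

9

inc[i] = longest strictly increasing subsequence ending at i; dec[i] = longest strictly decreasing subsequence starting at i:
i:      1  2  3  4  5  6  7  8  9 10 11 12 13 14 15 16
a[i]:   1  2 10 12 14  7  6  9  3 11  8 15 16  4 13  5
inc:    1  2  3  4  5  3  3  4  3  5  4  6  7  4  6  5
dec:    1  1  4  4  4  3  2  3  1  3  2  3  3  1  2  1
Best peak at i=13 (value 16): inc=7, dec=3, length 7+3−1 = 9.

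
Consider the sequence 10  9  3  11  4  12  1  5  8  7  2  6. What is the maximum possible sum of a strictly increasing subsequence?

Let S[i] be the best sum of a strictly increasing subsequence ending at i:
i:      1  2  3  4  5  6  7  8  9 10 11 12
a[i]:  10  9  3 11  4 12  1  5  8  7  2  6
S:     10  9  3 21  7 33  1 12 20 19  3 18
Maximum is 33 (e.g. 10 + 11 + 12).

33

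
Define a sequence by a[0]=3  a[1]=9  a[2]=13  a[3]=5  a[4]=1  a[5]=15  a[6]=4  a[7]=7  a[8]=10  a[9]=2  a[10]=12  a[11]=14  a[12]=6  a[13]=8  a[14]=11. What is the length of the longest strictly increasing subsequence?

Track the smallest tail for each achievable length (strict):
3 → extends → [3]
9 → extends → [3, 9]
13 → extends → [3, 9, 13]
5 → replaces 9 → [3, 5, 13]
1 → replaces 3 → [1, 5, 13]
15 → extends → [1, 5, 13, 15]
4 → replaces 5 → [1, 4, 13, 15]
7 → replaces 13 → [1, 4, 7, 15]
10 → replaces 15 → [1, 4, 7, 10]
2 → replaces 4 → [1, 2, 7, 10]
12 → extends → [1, 2, 7, 10, 12]
14 → extends → [1, 2, 7, 10, 12, 14]
6 → replaces 7 → [1, 2, 6, 10, 12, 14]
8 → replaces 10 → [1, 2, 6, 8, 12, 14]
11 → replaces 12 → [1, 2, 6, 8, 11, 14]
Six tails, so the longest strictly increasing subsequence has length 6 (e.g. 3, 5, 7, 10, 12, 14).

6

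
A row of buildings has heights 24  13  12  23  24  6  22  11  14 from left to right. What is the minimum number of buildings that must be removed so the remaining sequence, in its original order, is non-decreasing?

6

Fewest deletions = n − (longest non-decreasing subsequence).
i:      1  2  3  4  5  6  7  8  9
a[i]:  24 13 12 23 24  6 22 11 14
dp:     1  1  1  2  3  1  2  2  3
max dp = 3, so deletions = 9 − 3 = 6.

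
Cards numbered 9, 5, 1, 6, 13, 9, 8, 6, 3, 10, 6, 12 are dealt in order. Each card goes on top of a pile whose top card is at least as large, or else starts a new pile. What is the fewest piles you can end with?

5

Place each on the leftmost legal pile:
9 → new pile 1 (tops now [9])
5 → pile 1 (tops now [5])
1 → pile 1 (tops now [1])
6 → new pile 2 (tops now [1, 6])
13 → new pile 3 (tops now [1, 6, 13])
9 → pile 3 (tops now [1, 6, 9])
8 → pile 3 (tops now [1, 6, 8])
6 → pile 2 (tops now [1, 6, 8])
3 → pile 2 (tops now [1, 3, 8])
10 → new pile 4 (tops now [1, 3, 8, 10])
6 → pile 3 (tops now [1, 3, 6, 10])
12 → new pile 5 (tops now [1, 3, 6, 10, 12])
Five piles.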